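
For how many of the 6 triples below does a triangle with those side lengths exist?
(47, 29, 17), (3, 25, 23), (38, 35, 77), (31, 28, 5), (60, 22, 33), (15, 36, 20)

(17,29,47): 17+29 ≤ 47 → not valid
(3,23,25): 3+23 > 25 → valid
(35,38,77): 35+38 ≤ 77 → not valid
(5,28,31): 5+28 > 31 → valid
(22,33,60): 22+33 ≤ 60 → not valid
(15,20,36): 15+20 ≤ 36 → not valid
2 of the 6 triples form a triangle.

2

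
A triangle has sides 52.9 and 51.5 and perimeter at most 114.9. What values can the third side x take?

1.4 < x ≤ 10.5

Triangle inequality alone gives 1.4 < x < 104.4.
The perimeter condition gives x ≤ 114.9 − 52.9 − 51.5 = 10.5.
Intersecting the two: 1.4 < x ≤ 10.5.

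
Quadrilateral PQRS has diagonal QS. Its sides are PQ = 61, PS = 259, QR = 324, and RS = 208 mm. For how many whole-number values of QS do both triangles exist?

From triangle PQS: 198 < QS < 320.
From triangle RQS: 116 < QS < 532.
Intersection: 198 < QS < 320, so integers 199 through 319: 121 values.

121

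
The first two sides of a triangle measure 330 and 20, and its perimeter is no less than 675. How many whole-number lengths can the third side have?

25

Triangle inequality: 310 < x < 350. Perimeter ≥ 675 gives x ≥ 675 − 330 − 20 = 325.
So 325 ≤ x < 350; integers 325 through 349: 25 values.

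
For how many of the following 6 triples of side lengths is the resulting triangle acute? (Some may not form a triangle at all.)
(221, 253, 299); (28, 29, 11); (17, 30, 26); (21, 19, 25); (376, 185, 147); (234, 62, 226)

5

(221,253,299): 221²+253² = 112850 > 89401 = 299² → acute
(28,29,11): 11²+28² = 905 > 841 = 29² → acute
(17,30,26): 17²+26² = 965 > 900 = 30² → acute
(21,19,25): 19²+21² = 802 > 625 = 25² → acute
(376,185,147): 147+185 ≤ 376, not a triangle
(234,62,226): 62²+226² = 54920 > 54756 = 234² → acute
5 of the 6 are acute.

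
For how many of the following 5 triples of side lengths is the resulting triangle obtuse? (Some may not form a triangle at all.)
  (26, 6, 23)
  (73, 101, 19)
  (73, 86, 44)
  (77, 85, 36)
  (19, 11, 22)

3

(26,6,23): 6²+23² = 565 < 676 = 26² → obtuse
(73,101,19): 19+73 ≤ 101, not a triangle
(73,86,44): 44²+73² = 7265 < 7396 = 86² → obtuse
(77,85,36): 36²+77² = 7225 = 85² → right
(19,11,22): 11²+19² = 482 < 484 = 22² → obtuse
3 of the 5 are obtuse.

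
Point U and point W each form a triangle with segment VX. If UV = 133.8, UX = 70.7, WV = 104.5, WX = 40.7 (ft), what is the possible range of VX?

63.8 < VX < 145.2

From triangle UVX: |133.8 − 70.7| < VX < 133.8 + 70.7, i.e. 63.1 < VX < 204.5.
From triangle WVX: 63.8 < VX < 145.2.
Both must hold, so VX lies in the intersection.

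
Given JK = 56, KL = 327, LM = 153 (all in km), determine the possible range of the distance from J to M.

118 ≤ JM ≤ 536 km

The maximum is all hops collinear in one direction: 56 + 327 + 153 = 536.
The longest hop is 327; the others sum to 209. Folding the others back against it leaves at least 327 − 209 = 118.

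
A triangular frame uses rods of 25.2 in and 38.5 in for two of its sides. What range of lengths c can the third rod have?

13.3 < c < 63.7 (in)

By the triangle inequality, c must be less than 25.2 + 38.5 = 63.7 and greater than |25.2 − 38.5| = 13.3.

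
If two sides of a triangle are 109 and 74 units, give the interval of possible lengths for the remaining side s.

35 < s < 183 (units)

By the triangle inequality, s must be less than 109 + 74 = 183 and greater than |109 − 74| = 35.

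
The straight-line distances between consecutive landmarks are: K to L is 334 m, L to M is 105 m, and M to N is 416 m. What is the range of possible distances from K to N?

The maximum is all hops collinear in one direction: 334 + 105 + 416 = 855.
The longest hop is 416; the others sum to 439. Since 416 ≤ 439, the path can fold back on itself completely, so the minimum distance is 0.

0 ≤ KN ≤ 855 m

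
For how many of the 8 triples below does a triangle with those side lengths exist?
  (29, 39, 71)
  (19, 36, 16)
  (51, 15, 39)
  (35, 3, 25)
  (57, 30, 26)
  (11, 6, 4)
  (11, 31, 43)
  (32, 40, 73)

(29,39,71): 29+39 ≤ 71 → not valid
(16,19,36): 16+19 ≤ 36 → not valid
(15,39,51): 15+39 > 51 → valid
(3,25,35): 3+25 ≤ 35 → not valid
(26,30,57): 26+30 ≤ 57 → not valid
(4,6,11): 4+6 ≤ 11 → not valid
(11,31,43): 11+31 ≤ 43 → not valid
(32,40,73): 32+40 ≤ 73 → not valid
1 of the 8 triples forms a triangle.

1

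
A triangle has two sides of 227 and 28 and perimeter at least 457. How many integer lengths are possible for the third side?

53

Triangle inequality: 199 < x < 255. Perimeter ≥ 457 gives x ≥ 457 − 227 − 28 = 202.
So 202 ≤ x < 255; integers 202 through 254: 53 values.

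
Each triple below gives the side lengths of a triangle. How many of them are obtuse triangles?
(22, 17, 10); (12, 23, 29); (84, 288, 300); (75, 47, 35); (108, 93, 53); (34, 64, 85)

5

(22,17,10): 10²+17² = 389 < 484 = 22² → obtuse
(12,23,29): 12²+23² = 673 < 841 = 29² → obtuse
(84,288,300): 84²+288² = 90000 = 300² → right
(75,47,35): 35²+47² = 3434 < 5625 = 75² → obtuse
(108,93,53): 53²+93² = 11458 < 11664 = 108² → obtuse
(34,64,85): 34²+64² = 5252 < 7225 = 85² → obtuse
5 of the 6 are obtuse.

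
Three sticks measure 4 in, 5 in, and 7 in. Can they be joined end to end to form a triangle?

The longest side is 7, and the other two sum to 9.
Since 9 > 7, the triangle inequality holds.

Yes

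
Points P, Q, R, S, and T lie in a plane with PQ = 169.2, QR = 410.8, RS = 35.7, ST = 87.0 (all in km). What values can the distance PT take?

The maximum is all hops collinear in one direction: 169.2 + 410.8 + 35.7 + 87.0 = 702.7.
The longest hop is 410.8; the others sum to 291.9. Folding the others back against it leaves at least 410.8 − 291.9 = 118.9.

118.9 ≤ PT ≤ 702.7 km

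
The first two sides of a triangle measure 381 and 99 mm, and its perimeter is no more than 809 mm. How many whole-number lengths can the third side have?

Triangle inequality: 282 < x < 480. Perimeter ≤ 809 gives x ≤ 809 − 381 − 99 = 329.
So 282 < x ≤ 329; integers 283 through 329: 47 values.

47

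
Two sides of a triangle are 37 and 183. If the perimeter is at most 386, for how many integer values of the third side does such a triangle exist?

Triangle inequality: 146 < x < 220. Perimeter ≤ 386 gives x ≤ 386 − 37 − 183 = 166.
So 146 < x ≤ 166; integers 147 through 166: 20 values.

20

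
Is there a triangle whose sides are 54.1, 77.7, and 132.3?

No

The longest side is 132.3, but the other two sum to only 131.8.
131.8 < 132.3, so the triangle inequality fails.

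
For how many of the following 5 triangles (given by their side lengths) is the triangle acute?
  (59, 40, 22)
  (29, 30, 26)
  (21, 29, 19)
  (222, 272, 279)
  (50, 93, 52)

2

(59,40,22): 22²+40² = 2084 < 3481 = 59² → obtuse
(29,30,26): 26²+29² = 1517 > 900 = 30² → acute
(21,29,19): 19²+21² = 802 < 841 = 29² → obtuse
(222,272,279): 222²+272² = 123268 > 77841 = 279² → acute
(50,93,52): 50²+52² = 5204 < 8649 = 93² → obtuse
2 of the 5 are acute.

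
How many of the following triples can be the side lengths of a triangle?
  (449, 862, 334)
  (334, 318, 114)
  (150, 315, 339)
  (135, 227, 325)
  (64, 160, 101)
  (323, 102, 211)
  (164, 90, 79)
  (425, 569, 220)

6

(334,449,862): 334+449 ≤ 862 → not valid
(114,318,334): 114+318 > 334 → valid
(150,315,339): 150+315 > 339 → valid
(135,227,325): 135+227 > 325 → valid
(64,101,160): 64+101 > 160 → valid
(102,211,323): 102+211 ≤ 323 → not valid
(79,90,164): 79+90 > 164 → valid
(220,425,569): 220+425 > 569 → valid
6 of the 8 triples form a triangle.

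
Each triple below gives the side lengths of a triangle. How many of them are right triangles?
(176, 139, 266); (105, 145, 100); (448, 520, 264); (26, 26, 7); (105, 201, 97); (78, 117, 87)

(176,139,266): 139²+176² = 50297 < 70756 = 266² → obtuse
(105,145,100): 100²+105² = 21025 = 145² → right
(448,520,264): 264²+448² = 270400 = 520² → right
(26,26,7): 7²+26² = 725 > 676 = 26² → acute
(105,201,97): 97²+105² = 20434 < 40401 = 201² → obtuse
(78,117,87): 78²+87² = 13653 < 13689 = 117² → obtuse
2 of the 6 are right.

2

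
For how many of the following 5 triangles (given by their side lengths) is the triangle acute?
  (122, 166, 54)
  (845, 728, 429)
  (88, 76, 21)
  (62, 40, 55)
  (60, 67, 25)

(122,166,54): 54²+122² = 17800 < 27556 = 166² → obtuse
(845,728,429): 429²+728² = 714025 = 845² → right
(88,76,21): 21²+76² = 6217 < 7744 = 88² → obtuse
(62,40,55): 40²+55² = 4625 > 3844 = 62² → acute
(60,67,25): 25²+60² = 4225 < 4489 = 67² → obtuse
1 of the 5 is acute.

1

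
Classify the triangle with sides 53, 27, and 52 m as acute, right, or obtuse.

acute

Compare the square of the longest side to the sum of squares of the other two: 27² + 52² = 3433 > 2809 = 53².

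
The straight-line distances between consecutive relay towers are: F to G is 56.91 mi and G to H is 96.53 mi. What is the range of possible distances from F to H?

By the triangle inequality, |56.91 − 96.53| ≤ FH ≤ 56.91 + 96.53.

39.62 ≤ FH ≤ 153.44 mi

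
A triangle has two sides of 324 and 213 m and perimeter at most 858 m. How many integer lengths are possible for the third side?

Triangle inequality: 111 < x < 537. Perimeter ≤ 858 gives x ≤ 858 − 324 − 213 = 321.
So 111 < x ≤ 321; integers 112 through 321: 210 values.

210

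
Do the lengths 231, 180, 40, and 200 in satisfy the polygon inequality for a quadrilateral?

A quadrilateral exists iff every side is shorter than the sum of the others — equivalently, the longest side is less than the sum of the rest.
Longest side 231 < 420 (sum of the remaining 3), so yes.

Yes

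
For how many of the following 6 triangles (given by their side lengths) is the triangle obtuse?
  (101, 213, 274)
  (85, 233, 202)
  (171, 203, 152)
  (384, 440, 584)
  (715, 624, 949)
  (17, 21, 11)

(101,213,274): 101²+213² = 55570 < 75076 = 274² → obtuse
(85,233,202): 85²+202² = 48029 < 54289 = 233² → obtuse
(171,203,152): 152²+171² = 52345 > 41209 = 203² → acute
(384,440,584): 384²+440² = 341056 = 584² → right
(715,624,949): 624²+715² = 900601 = 949² → right
(17,21,11): 11²+17² = 410 < 441 = 21² → obtuse
3 of the 6 are obtuse.

3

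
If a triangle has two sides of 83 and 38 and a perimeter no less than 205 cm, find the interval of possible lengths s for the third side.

84 ≤ s < 121 cm

Triangle inequality alone gives 45 < s < 121.
The perimeter condition gives s ≥ 205 − 83 − 38 = 84.
Intersecting the two: 84 ≤ s < 121.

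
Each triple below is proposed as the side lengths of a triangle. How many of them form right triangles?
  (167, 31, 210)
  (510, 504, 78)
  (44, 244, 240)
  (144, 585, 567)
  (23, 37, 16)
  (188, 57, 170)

(167,31,210): 31+167 ≤ 210, not a triangle
(510,504,78): 78²+504² = 260100 = 510² → right
(44,244,240): 44²+240² = 59536 = 244² → right
(144,585,567): 144²+567² = 342225 = 585² → right
(23,37,16): 16²+23² = 785 < 1369 = 37² → obtuse
(188,57,170): 57²+170² = 32149 < 35344 = 188² → obtuse
3 of the 6 are right.

3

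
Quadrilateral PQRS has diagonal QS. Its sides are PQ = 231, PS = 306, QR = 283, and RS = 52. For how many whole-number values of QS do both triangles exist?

From triangle PQS: 75 < QS < 537.
From triangle RQS: 231 < QS < 335.
Intersection: 231 < QS < 335, so integers 232 through 334: 103 values.

103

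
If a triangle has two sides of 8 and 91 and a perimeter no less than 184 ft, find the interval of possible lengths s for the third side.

85 ≤ s < 99

Triangle inequality alone gives 83 < s < 99.
The perimeter condition gives s ≥ 184 − 8 − 91 = 85.
Intersecting the two: 85 ≤ s < 99.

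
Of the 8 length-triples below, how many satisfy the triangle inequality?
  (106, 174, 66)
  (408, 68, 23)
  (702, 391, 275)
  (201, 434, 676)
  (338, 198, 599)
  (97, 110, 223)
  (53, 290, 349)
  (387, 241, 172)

1

(66,106,174): 66+106 ≤ 174 → not valid
(23,68,408): 23+68 ≤ 408 → not valid
(275,391,702): 275+391 ≤ 702 → not valid
(201,434,676): 201+434 ≤ 676 → not valid
(198,338,599): 198+338 ≤ 599 → not valid
(97,110,223): 97+110 ≤ 223 → not valid
(53,290,349): 53+290 ≤ 349 → not valid
(172,241,387): 172+241 > 387 → valid
1 of the 8 triples forms a triangle.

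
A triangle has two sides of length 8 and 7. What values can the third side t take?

By the triangle inequality, t must be less than 8 + 7 = 15 and greater than |8 − 7| = 1.

1 < t < 15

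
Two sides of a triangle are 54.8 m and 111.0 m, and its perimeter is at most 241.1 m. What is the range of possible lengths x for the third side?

Triangle inequality alone gives 56.2 < x < 165.8.
The perimeter condition gives x ≤ 241.1 − 54.8 − 111.0 = 75.3.
Intersecting the two: 56.2 < x ≤ 75.3.

56.2 < x ≤ 75.3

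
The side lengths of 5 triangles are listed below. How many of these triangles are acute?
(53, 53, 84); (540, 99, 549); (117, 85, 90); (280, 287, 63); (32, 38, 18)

(53,53,84): 53²+53² = 5618 < 7056 = 84² → obtuse
(540,99,549): 99²+540² = 301401 = 549² → right
(117,85,90): 85²+90² = 15325 > 13689 = 117² → acute
(280,287,63): 63²+280² = 82369 = 287² → right
(32,38,18): 18²+32² = 1348 < 1444 = 38² → obtuse
1 of the 5 is acute.

1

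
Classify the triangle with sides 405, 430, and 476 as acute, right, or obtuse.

Compare the square of the longest side to the sum of squares of the other two: 405² + 430² = 348925 > 226576 = 476².

acute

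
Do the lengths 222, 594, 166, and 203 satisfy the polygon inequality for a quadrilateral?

For a quadrilateral, each side must be shorter than the sum of the others.
Here the longest side is 594, but the remaining 3 sides sum to only 591.

No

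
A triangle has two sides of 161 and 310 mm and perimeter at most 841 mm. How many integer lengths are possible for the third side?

Triangle inequality: 149 < x < 471. Perimeter ≤ 841 gives x ≤ 841 − 161 − 310 = 370.
So 149 < x ≤ 370; integers 150 through 370: 221 values.

221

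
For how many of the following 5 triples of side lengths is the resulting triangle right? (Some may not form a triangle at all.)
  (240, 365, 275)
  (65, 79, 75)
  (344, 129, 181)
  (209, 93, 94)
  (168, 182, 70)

(240,365,275): 240²+275² = 133225 = 365² → right
(65,79,75): 65²+75² = 9850 > 6241 = 79² → acute
(344,129,181): 129+181 ≤ 344, not a triangle
(209,93,94): 93+94 ≤ 209, not a triangle
(168,182,70): 70²+168² = 33124 = 182² → right
2 of the 5 are right.

2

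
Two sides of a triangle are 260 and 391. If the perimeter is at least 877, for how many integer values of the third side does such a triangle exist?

Triangle inequality: 131 < x < 651. Perimeter ≥ 877 gives x ≥ 877 − 260 − 391 = 226.
So 226 ≤ x < 651; integers 226 through 650: 425 values.

425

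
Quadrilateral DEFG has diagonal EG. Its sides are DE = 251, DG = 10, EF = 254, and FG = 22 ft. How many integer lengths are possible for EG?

From triangle DEG: 241 < EG < 261.
From triangle FEG: 232 < EG < 276.
Intersection: 241 < EG < 261, so integers 242 through 260: 19 values.

19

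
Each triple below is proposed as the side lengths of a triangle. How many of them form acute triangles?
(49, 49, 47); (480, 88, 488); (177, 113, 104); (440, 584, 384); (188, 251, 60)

(49,49,47): 47²+49² = 4610 > 2401 = 49² → acute
(480,88,488): 88²+480² = 238144 = 488² → right
(177,113,104): 104²+113² = 23585 < 31329 = 177² → obtuse
(440,584,384): 384²+440² = 341056 = 584² → right
(188,251,60): 60+188 ≤ 251, not a triangle
1 of the 5 is acute.

1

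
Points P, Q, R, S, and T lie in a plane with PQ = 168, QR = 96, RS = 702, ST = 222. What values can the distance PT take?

216 ≤ PT ≤ 1188

The maximum is all hops collinear in one direction: 168 + 96 + 702 + 222 = 1188.
The longest hop is 702; the others sum to 486. Folding the others back against it leaves at least 702 − 486 = 216.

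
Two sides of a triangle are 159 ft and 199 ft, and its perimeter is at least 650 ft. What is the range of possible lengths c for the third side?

292 ≤ c < 358 ft

Triangle inequality alone gives 40 < c < 358.
The perimeter condition gives c ≥ 650 − 159 − 199 = 292.
Intersecting the two: 292 ≤ c < 358.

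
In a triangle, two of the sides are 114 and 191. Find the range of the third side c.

77 < c < 305

By the triangle inequality, c must be less than 114 + 191 = 305 and greater than |114 − 191| = 77.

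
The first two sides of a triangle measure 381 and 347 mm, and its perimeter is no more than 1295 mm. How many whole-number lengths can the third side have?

Triangle inequality: 34 < x < 728. Perimeter ≤ 1295 gives x ≤ 1295 − 381 − 347 = 567.
So 34 < x ≤ 567; integers 35 through 567: 533 values.

533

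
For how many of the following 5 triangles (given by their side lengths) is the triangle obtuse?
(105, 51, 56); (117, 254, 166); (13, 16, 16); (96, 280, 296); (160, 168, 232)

2

(105,51,56): 51²+56² = 5737 < 11025 = 105² → obtuse
(117,254,166): 117²+166² = 41245 < 64516 = 254² → obtuse
(13,16,16): 13²+16² = 425 > 256 = 16² → acute
(96,280,296): 96²+280² = 87616 = 296² → right
(160,168,232): 160²+168² = 53824 = 232² → right
2 of the 5 are obtuse.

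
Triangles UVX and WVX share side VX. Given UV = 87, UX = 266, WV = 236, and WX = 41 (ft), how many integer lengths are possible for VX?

81

From triangle UVX: 179 < VX < 353.
From triangle WVX: 195 < VX < 277.
Intersection: 195 < VX < 277, so integers 196 through 276: 81 values.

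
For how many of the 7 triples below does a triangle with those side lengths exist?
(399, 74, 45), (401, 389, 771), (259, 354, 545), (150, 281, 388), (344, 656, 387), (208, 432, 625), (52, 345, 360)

6

(45,74,399): 45+74 ≤ 399 → not valid
(389,401,771): 389+401 > 771 → valid
(259,354,545): 259+354 > 545 → valid
(150,281,388): 150+281 > 388 → valid
(344,387,656): 344+387 > 656 → valid
(208,432,625): 208+432 > 625 → valid
(52,345,360): 52+345 > 360 → valid
6 of the 7 triples form a triangle.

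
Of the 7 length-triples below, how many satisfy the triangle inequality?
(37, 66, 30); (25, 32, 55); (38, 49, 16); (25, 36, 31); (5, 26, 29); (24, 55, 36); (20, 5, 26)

6

(30,37,66): 30+37 > 66 → valid
(25,32,55): 25+32 > 55 → valid
(16,38,49): 16+38 > 49 → valid
(25,31,36): 25+31 > 36 → valid
(5,26,29): 5+26 > 29 → valid
(24,36,55): 24+36 > 55 → valid
(5,20,26): 5+20 ≤ 26 → not valid
6 of the 7 triples form a triangle.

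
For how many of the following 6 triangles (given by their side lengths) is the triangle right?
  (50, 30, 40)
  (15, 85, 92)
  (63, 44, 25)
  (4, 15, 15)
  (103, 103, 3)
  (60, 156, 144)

(50,30,40): 30²+40² = 2500 = 50² → right
(15,85,92): 15²+85² = 7450 < 8464 = 92² → obtuse
(63,44,25): 25²+44² = 2561 < 3969 = 63² → obtuse
(4,15,15): 4²+15² = 241 > 225 = 15² → acute
(103,103,3): 3²+103² = 10618 > 10609 = 103² → acute
(60,156,144): 60²+144² = 24336 = 156² → right
2 of the 6 are right.

2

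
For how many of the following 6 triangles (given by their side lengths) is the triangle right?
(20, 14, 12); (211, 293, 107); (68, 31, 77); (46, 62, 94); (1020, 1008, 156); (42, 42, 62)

1

(20,14,12): 12²+14² = 340 < 400 = 20² → obtuse
(211,293,107): 107²+211² = 55970 < 85849 = 293² → obtuse
(68,31,77): 31²+68² = 5585 < 5929 = 77² → obtuse
(46,62,94): 46²+62² = 5960 < 8836 = 94² → obtuse
(1020,1008,156): 156²+1008² = 1040400 = 1020² → right
(42,42,62): 42²+42² = 3528 < 3844 = 62² → obtuse
1 of the 6 is right.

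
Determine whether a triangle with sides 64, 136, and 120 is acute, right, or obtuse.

right

Compare the square of the longest side to the sum of squares of the other two: 64² + 120² = 18496 = 136².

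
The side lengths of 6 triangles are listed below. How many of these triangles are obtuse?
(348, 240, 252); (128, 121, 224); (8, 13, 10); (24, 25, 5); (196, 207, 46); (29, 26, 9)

5

(348,240,252): 240²+252² = 121104 = 348² → right
(128,121,224): 121²+128² = 31025 < 50176 = 224² → obtuse
(8,13,10): 8²+10² = 164 < 169 = 13² → obtuse
(24,25,5): 5²+24² = 601 < 625 = 25² → obtuse
(196,207,46): 46²+196² = 40532 < 42849 = 207² → obtuse
(29,26,9): 9²+26² = 757 < 841 = 29² → obtuse
5 of the 6 are obtuse.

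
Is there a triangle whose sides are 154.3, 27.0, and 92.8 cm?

The longest side is 154.3, but the other two sum to only 119.8.
119.8 < 154.3, so the triangle inequality fails.

No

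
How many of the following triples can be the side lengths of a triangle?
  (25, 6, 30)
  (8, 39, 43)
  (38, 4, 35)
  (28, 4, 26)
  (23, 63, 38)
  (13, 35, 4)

(6,25,30): 6+25 > 30 → valid
(8,39,43): 8+39 > 43 → valid
(4,35,38): 4+35 > 38 → valid
(4,26,28): 4+26 > 28 → valid
(23,38,63): 23+38 ≤ 63 → not valid
(4,13,35): 4+13 ≤ 35 → not valid
4 of the 6 triples form a triangle.

4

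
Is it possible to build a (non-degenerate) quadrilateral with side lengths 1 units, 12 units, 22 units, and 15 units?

Yes

A quadrilateral exists iff every side is shorter than the sum of the others — equivalently, the longest side is less than the sum of the rest.
Longest side 22 < 28 (sum of the remaining 3), so yes.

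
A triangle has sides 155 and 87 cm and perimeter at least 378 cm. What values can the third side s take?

136 ≤ s < 242 cm

Triangle inequality alone gives 68 < s < 242.
The perimeter condition gives s ≥ 378 − 155 − 87 = 136.
Intersecting the two: 136 ≤ s < 242.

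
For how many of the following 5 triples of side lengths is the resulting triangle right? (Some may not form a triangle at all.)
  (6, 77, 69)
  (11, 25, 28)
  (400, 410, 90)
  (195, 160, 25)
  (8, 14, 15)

(6,77,69): 6+69 ≤ 77, not a triangle
(11,25,28): 11²+25² = 746 < 784 = 28² → obtuse
(400,410,90): 90²+400² = 168100 = 410² → right
(195,160,25): 25+160 ≤ 195, not a triangle
(8,14,15): 8²+14² = 260 > 225 = 15² → acute
1 of the 5 is right.

1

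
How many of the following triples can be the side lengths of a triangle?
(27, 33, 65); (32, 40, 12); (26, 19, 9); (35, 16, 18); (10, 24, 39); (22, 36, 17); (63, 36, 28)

4

(27,33,65): 27+33 ≤ 65 → not valid
(12,32,40): 12+32 > 40 → valid
(9,19,26): 9+19 > 26 → valid
(16,18,35): 16+18 ≤ 35 → not valid
(10,24,39): 10+24 ≤ 39 → not valid
(17,22,36): 17+22 > 36 → valid
(28,36,63): 28+36 > 63 → valid
4 of the 7 triples form a triangle.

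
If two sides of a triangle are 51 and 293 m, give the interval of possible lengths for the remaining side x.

By the triangle inequality, x must be less than 51 + 293 = 344 and greater than |51 − 293| = 242.

242 < x < 344 (m)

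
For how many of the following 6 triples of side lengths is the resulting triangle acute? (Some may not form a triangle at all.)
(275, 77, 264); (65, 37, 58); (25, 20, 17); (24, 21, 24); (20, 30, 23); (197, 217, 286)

(275,77,264): 77²+264² = 75625 = 275² → right
(65,37,58): 37²+58² = 4733 > 4225 = 65² → acute
(25,20,17): 17²+20² = 689 > 625 = 25² → acute
(24,21,24): 21²+24² = 1017 > 576 = 24² → acute
(20,30,23): 20²+23² = 929 > 900 = 30² → acute
(197,217,286): 197²+217² = 85898 > 81796 = 286² → acute
5 of the 6 are acute.

5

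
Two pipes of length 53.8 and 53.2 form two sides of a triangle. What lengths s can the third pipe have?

By the triangle inequality, s must be less than 53.8 + 53.2 = 107.0 and greater than |53.8 − 53.2| = 0.6.

0.6 < s < 107.0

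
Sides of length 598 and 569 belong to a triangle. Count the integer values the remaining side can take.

1137

The third side lies in the open interval (29, 1167).
Integers from 30 to 1166 inclusive: 1166 − 30 + 1 = 1137.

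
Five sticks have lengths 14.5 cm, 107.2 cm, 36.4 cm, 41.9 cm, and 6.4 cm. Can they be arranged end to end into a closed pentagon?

No

For a pentagon, each side must be shorter than the sum of the others.
Here the longest side is 107.2, but the remaining 4 sides sum to only 99.2.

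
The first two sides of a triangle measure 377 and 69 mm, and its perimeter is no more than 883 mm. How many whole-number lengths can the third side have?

129

Triangle inequality: 308 < x < 446. Perimeter ≤ 883 gives x ≤ 883 − 377 − 69 = 437.
So 308 < x ≤ 437; integers 309 through 437: 129 values.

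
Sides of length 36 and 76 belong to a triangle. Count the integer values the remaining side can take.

71

The third side lies in the open interval (40, 112).
Integers from 41 to 111 inclusive: 111 − 41 + 1 = 71.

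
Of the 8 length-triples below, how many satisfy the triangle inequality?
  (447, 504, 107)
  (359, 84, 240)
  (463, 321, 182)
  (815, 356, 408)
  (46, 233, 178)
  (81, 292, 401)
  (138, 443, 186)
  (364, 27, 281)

(107,447,504): 107+447 > 504 → valid
(84,240,359): 84+240 ≤ 359 → not valid
(182,321,463): 182+321 > 463 → valid
(356,408,815): 356+408 ≤ 815 → not valid
(46,178,233): 46+178 ≤ 233 → not valid
(81,292,401): 81+292 ≤ 401 → not valid
(138,186,443): 138+186 ≤ 443 → not valid
(27,281,364): 27+281 ≤ 364 → not valid
2 of the 8 triples form a triangle.

2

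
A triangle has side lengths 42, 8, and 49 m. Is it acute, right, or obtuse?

Compare the square of the longest side to the sum of squares of the other two: 8² + 42² = 1828 < 2401 = 49².

obtuse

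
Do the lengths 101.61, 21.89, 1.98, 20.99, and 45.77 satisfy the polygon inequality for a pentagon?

For a pentagon, each side must be shorter than the sum of the others.
Here the longest side is 101.61, but the remaining 4 sides sum to only 90.63.

No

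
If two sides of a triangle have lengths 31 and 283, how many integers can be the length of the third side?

61

The third side lies in the open interval (252, 314).
Integers from 253 to 313 inclusive: 313 − 253 + 1 = 61.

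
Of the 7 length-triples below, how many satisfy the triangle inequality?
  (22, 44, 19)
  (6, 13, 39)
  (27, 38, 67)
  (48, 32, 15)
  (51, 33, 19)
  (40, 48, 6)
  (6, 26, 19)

1

(19,22,44): 19+22 ≤ 44 → not valid
(6,13,39): 6+13 ≤ 39 → not valid
(27,38,67): 27+38 ≤ 67 → not valid
(15,32,48): 15+32 ≤ 48 → not valid
(19,33,51): 19+33 > 51 → valid
(6,40,48): 6+40 ≤ 48 → not valid
(6,19,26): 6+19 ≤ 26 → not valid
1 of the 7 triples forms a triangle.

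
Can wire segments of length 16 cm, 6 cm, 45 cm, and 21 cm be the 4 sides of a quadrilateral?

For a quadrilateral, each side must be shorter than the sum of the others.
Here the longest side is 45, but the remaining 3 sides sum to only 43.

No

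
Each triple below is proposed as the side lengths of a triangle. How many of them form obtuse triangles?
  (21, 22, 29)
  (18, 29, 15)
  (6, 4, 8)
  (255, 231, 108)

2

(21,22,29): 21²+22² = 925 > 841 = 29² → acute
(18,29,15): 15²+18² = 549 < 841 = 29² → obtuse
(6,4,8): 4²+6² = 52 < 64 = 8² → obtuse
(255,231,108): 108²+231² = 65025 = 255² → right
2 of the 4 are obtuse.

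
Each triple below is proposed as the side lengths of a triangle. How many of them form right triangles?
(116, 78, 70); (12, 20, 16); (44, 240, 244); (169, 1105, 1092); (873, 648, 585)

4

(116,78,70): 70²+78² = 10984 < 13456 = 116² → obtuse
(12,20,16): 12²+16² = 400 = 20² → right
(44,240,244): 44²+240² = 59536 = 244² → right
(169,1105,1092): 169²+1092² = 1221025 = 1105² → right
(873,648,585): 585²+648² = 762129 = 873² → right
4 of the 5 are right.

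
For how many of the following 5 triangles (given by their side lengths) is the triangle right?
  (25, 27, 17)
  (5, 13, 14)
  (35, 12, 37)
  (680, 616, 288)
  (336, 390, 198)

3

(25,27,17): 17²+25² = 914 > 729 = 27² → acute
(5,13,14): 5²+13² = 194 < 196 = 14² → obtuse
(35,12,37): 12²+35² = 1369 = 37² → right
(680,616,288): 288²+616² = 462400 = 680² → right
(336,390,198): 198²+336² = 152100 = 390² → right
3 of the 5 are right.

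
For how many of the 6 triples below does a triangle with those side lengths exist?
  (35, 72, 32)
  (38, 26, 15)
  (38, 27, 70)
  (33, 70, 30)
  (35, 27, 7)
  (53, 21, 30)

(32,35,72): 32+35 ≤ 72 → not valid
(15,26,38): 15+26 > 38 → valid
(27,38,70): 27+38 ≤ 70 → not valid
(30,33,70): 30+33 ≤ 70 → not valid
(7,27,35): 7+27 ≤ 35 → not valid
(21,30,53): 21+30 ≤ 53 → not valid
1 of the 6 triples forms a triangle.

1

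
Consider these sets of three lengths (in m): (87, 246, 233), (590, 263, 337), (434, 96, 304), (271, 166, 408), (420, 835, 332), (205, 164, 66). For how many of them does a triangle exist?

(87,233,246): 87+233 > 246 → valid
(263,337,590): 263+337 > 590 → valid
(96,304,434): 96+304 ≤ 434 → not valid
(166,271,408): 166+271 > 408 → valid
(332,420,835): 332+420 ≤ 835 → not valid
(66,164,205): 66+164 > 205 → valid
4 of the 6 triples form a triangle.

4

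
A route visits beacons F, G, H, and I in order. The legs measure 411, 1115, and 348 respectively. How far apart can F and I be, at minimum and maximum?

The maximum is all hops collinear in one direction: 411 + 1115 + 348 = 1874.
The longest hop is 1115; the others sum to 759. Folding the others back against it leaves at least 1115 − 759 = 356.

356 ≤ FI ≤ 1874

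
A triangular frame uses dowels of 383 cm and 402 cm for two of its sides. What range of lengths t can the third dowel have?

By the triangle inequality, t must be less than 383 + 402 = 785 and greater than |383 − 402| = 19.

19 < t < 785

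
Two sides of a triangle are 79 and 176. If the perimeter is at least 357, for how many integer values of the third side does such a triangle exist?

Triangle inequality: 97 < x < 255. Perimeter ≥ 357 gives x ≥ 357 − 79 − 176 = 102.
So 102 ≤ x < 255; integers 102 through 254: 153 values.

153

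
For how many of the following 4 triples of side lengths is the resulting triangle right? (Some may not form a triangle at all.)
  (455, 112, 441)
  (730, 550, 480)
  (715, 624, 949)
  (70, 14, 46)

3

(455,112,441): 112²+441² = 207025 = 455² → right
(730,550,480): 480²+550² = 532900 = 730² → right
(715,624,949): 624²+715² = 900601 = 949² → right
(70,14,46): 14+46 ≤ 70, not a triangle
3 of the 4 are right.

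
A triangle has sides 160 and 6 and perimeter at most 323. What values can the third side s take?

154 < s ≤ 157

Triangle inequality alone gives 154 < s < 166.
The perimeter condition gives s ≤ 323 − 160 − 6 = 157.
Intersecting the two: 154 < s ≤ 157.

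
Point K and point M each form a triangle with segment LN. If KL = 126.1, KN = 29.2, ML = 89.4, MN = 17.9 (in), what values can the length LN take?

From triangle KLN: |126.1 − 29.2| < LN < 126.1 + 29.2, i.e. 96.9 < LN < 155.3.
From triangle MLN: 71.5 < LN < 107.3.
Both must hold, so LN lies in the intersection.

96.9 < LN < 107.3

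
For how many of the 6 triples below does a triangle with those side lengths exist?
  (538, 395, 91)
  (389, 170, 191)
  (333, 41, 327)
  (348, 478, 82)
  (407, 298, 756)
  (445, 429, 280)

2

(91,395,538): 91+395 ≤ 538 → not valid
(170,191,389): 170+191 ≤ 389 → not valid
(41,327,333): 41+327 > 333 → valid
(82,348,478): 82+348 ≤ 478 → not valid
(298,407,756): 298+407 ≤ 756 → not valid
(280,429,445): 280+429 > 445 → valid
2 of the 6 triples form a triangle.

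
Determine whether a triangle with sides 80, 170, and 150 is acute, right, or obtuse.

Compare the square of the longest side to the sum of squares of the other two: 80² + 150² = 28900 = 170².

right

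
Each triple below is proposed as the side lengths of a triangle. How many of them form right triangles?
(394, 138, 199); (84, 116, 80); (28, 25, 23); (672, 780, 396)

2

(394,138,199): 138+199 ≤ 394, not a triangle
(84,116,80): 80²+84² = 13456 = 116² → right
(28,25,23): 23²+25² = 1154 > 784 = 28² → acute
(672,780,396): 396²+672² = 608400 = 780² → right
2 of the 4 are right.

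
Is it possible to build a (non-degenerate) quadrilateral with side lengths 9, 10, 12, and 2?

A quadrilateral exists iff every side is shorter than the sum of the others — equivalently, the longest side is less than the sum of the rest.
Longest side 12 < 21 (sum of the remaining 3), so yes.

Yes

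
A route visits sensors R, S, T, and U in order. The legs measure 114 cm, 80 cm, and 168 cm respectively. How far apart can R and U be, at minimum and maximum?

The maximum is all hops collinear in one direction: 114 + 80 + 168 = 362.
The longest hop is 168; the others sum to 194. Since 168 ≤ 194, the path can fold back on itself completely, so the minimum distance is 0.

0 ≤ RU ≤ 362 cm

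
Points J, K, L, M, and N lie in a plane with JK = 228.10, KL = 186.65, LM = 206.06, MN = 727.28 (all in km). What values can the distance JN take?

106.47 ≤ JN ≤ 1348.09 km

The maximum is all hops collinear in one direction: 228.10 + 186.65 + 206.06 + 727.28 = 1348.09.
The longest hop is 727.28; the others sum to 620.81. Folding the others back against it leaves at least 727.28 − 620.81 = 106.47.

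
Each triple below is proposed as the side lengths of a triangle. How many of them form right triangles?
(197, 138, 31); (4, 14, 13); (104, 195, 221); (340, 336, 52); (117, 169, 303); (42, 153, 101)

2

(197,138,31): 31+138 ≤ 197, not a triangle
(4,14,13): 4²+13² = 185 < 196 = 14² → obtuse
(104,195,221): 104²+195² = 48841 = 221² → right
(340,336,52): 52²+336² = 115600 = 340² → right
(117,169,303): 117+169 ≤ 303, not a triangle
(42,153,101): 42+101 ≤ 153, not a triangle
2 of the 6 are right.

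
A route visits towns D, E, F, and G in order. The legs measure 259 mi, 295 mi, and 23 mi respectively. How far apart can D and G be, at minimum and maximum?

The maximum is all hops collinear in one direction: 259 + 295 + 23 = 577.
The longest hop is 295; the others sum to 282. Folding the others back against it leaves at least 295 − 282 = 13.

13 ≤ DG ≤ 577 mi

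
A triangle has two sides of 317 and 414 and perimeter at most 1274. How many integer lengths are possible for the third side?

Triangle inequality: 97 < x < 731. Perimeter ≤ 1274 gives x ≤ 1274 − 317 − 414 = 543.
So 97 < x ≤ 543; integers 98 through 543: 446 values.

446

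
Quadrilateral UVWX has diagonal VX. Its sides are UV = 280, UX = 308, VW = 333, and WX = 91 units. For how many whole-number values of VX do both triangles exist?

From triangle UVX: 28 < VX < 588.
From triangle WVX: 242 < VX < 424.
Intersection: 242 < VX < 424, so integers 243 through 423: 181 values.

181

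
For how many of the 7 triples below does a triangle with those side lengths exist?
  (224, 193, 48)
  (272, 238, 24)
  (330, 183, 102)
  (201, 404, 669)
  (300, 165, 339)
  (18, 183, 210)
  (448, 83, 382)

(48,193,224): 48+193 > 224 → valid
(24,238,272): 24+238 ≤ 272 → not valid
(102,183,330): 102+183 ≤ 330 → not valid
(201,404,669): 201+404 ≤ 669 → not valid
(165,300,339): 165+300 > 339 → valid
(18,183,210): 18+183 ≤ 210 → not valid
(83,382,448): 83+382 > 448 → valid
3 of the 7 triples form a triangle.

3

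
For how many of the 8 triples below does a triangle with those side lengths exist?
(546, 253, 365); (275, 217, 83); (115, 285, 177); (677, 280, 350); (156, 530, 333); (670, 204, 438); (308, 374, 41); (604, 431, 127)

3

(253,365,546): 253+365 > 546 → valid
(83,217,275): 83+217 > 275 → valid
(115,177,285): 115+177 > 285 → valid
(280,350,677): 280+350 ≤ 677 → not valid
(156,333,530): 156+333 ≤ 530 → not valid
(204,438,670): 204+438 ≤ 670 → not valid
(41,308,374): 41+308 ≤ 374 → not valid
(127,431,604): 127+431 ≤ 604 → not valid
3 of the 8 triples form a triangle.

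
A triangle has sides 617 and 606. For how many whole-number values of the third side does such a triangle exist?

1211

The third side lies in the open interval (11, 1223).
Integers from 12 to 1222 inclusive: 1222 − 12 + 1 = 1211.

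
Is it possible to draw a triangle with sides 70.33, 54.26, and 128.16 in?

The longest side is 128.16, but the other two sum to only 124.59.
124.59 < 128.16, so the triangle inequality fails.

No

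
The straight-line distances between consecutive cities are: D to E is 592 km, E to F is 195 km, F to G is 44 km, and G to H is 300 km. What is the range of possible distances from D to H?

53 ≤ DH ≤ 1131 km

The maximum is all hops collinear in one direction: 592 + 195 + 44 + 300 = 1131.
The longest hop is 592; the others sum to 539. Folding the others back against it leaves at least 592 − 539 = 53.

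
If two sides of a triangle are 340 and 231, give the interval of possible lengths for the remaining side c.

109 < c < 571

By the triangle inequality, c must be less than 340 + 231 = 571 and greater than |340 − 231| = 109.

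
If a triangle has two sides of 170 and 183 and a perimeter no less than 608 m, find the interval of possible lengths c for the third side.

255 ≤ c < 353

Triangle inequality alone gives 13 < c < 353.
The perimeter condition gives c ≥ 608 − 170 − 183 = 255.
Intersecting the two: 255 ≤ c < 353.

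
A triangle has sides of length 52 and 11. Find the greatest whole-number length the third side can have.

The third side must be strictly less than 52 + 11 = 63.
The largest integer below 63 is 62.

62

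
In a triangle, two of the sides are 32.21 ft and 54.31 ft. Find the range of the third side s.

By the triangle inequality, s must be less than 32.21 + 54.31 = 86.52 and greater than |32.21 − 54.31| = 22.10.

22.10 < s < 86.52 (ft)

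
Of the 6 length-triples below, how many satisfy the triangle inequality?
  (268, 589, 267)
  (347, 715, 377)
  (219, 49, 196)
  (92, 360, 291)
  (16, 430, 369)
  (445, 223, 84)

(267,268,589): 267+268 ≤ 589 → not valid
(347,377,715): 347+377 > 715 → valid
(49,196,219): 49+196 > 219 → valid
(92,291,360): 92+291 > 360 → valid
(16,369,430): 16+369 ≤ 430 → not valid
(84,223,445): 84+223 ≤ 445 → not valid
3 of the 6 triples form a triangle.

3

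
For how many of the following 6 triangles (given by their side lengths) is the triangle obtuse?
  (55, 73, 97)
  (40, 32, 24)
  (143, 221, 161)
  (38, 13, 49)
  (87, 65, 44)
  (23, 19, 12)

5

(55,73,97): 55²+73² = 8354 < 9409 = 97² → obtuse
(40,32,24): 24²+32² = 1600 = 40² → right
(143,221,161): 143²+161² = 46370 < 48841 = 221² → obtuse
(38,13,49): 13²+38² = 1613 < 2401 = 49² → obtuse
(87,65,44): 44²+65² = 6161 < 7569 = 87² → obtuse
(23,19,12): 12²+19² = 505 < 529 = 23² → obtuse
5 of the 6 are obtuse.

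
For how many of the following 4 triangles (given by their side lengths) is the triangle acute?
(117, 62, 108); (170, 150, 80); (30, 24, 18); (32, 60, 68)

(117,62,108): 62²+108² = 15508 > 13689 = 117² → acute
(170,150,80): 80²+150² = 28900 = 170² → right
(30,24,18): 18²+24² = 900 = 30² → right
(32,60,68): 32²+60² = 4624 = 68² → right
1 of the 4 is acute.

1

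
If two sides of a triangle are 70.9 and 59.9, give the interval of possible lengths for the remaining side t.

By the triangle inequality, t must be less than 70.9 + 59.9 = 130.8 and greater than |70.9 − 59.9| = 11.0.

11.0 < t < 130.8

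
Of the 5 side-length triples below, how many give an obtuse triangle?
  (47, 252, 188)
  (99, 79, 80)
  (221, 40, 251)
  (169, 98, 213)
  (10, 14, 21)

(47,252,188): 47+188 ≤ 252, not a triangle
(99,79,80): 79²+80² = 12641 > 9801 = 99² → acute
(221,40,251): 40²+221² = 50441 < 63001 = 251² → obtuse
(169,98,213): 98²+169² = 38165 < 45369 = 213² → obtuse
(10,14,21): 10²+14² = 296 < 441 = 21² → obtuse
3 of the 5 are obtuse.

3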